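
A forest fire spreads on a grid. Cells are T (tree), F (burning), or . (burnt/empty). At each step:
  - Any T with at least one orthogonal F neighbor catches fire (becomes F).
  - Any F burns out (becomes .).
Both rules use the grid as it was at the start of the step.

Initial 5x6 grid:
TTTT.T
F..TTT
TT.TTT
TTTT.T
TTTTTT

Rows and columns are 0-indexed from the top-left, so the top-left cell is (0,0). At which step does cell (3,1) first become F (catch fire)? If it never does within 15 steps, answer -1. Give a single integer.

Step 1: cell (3,1)='T' (+2 fires, +1 burnt)
Step 2: cell (3,1)='T' (+3 fires, +2 burnt)
Step 3: cell (3,1)='F' (+3 fires, +3 burnt)
  -> target ignites at step 3
Step 4: cell (3,1)='.' (+3 fires, +3 burnt)
Step 5: cell (3,1)='.' (+3 fires, +3 burnt)
Step 6: cell (3,1)='.' (+3 fires, +3 burnt)
Step 7: cell (3,1)='.' (+3 fires, +3 burnt)
Step 8: cell (3,1)='.' (+3 fires, +3 burnt)
Step 9: cell (3,1)='.' (+1 fires, +3 burnt)
Step 10: cell (3,1)='.' (+0 fires, +1 burnt)
  fire out at step 10

3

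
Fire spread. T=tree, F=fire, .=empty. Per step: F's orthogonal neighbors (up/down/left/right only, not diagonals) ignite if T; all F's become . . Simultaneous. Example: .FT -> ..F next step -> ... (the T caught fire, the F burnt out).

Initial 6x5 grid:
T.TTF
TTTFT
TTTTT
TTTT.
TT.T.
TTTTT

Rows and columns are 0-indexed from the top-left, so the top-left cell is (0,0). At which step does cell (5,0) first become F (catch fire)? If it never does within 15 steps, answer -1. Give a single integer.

Step 1: cell (5,0)='T' (+4 fires, +2 burnt)
Step 2: cell (5,0)='T' (+5 fires, +4 burnt)
Step 3: cell (5,0)='T' (+4 fires, +5 burnt)
Step 4: cell (5,0)='T' (+4 fires, +4 burnt)
Step 5: cell (5,0)='T' (+4 fires, +4 burnt)
Step 6: cell (5,0)='T' (+2 fires, +4 burnt)
Step 7: cell (5,0)='F' (+1 fires, +2 burnt)
  -> target ignites at step 7
Step 8: cell (5,0)='.' (+0 fires, +1 burnt)
  fire out at step 8

7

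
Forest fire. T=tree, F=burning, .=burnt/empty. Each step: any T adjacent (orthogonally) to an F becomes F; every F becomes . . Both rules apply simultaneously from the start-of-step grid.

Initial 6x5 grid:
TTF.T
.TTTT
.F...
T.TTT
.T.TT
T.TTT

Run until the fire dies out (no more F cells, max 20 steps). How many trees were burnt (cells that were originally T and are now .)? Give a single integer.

Step 1: +3 fires, +2 burnt (F count now 3)
Step 2: +2 fires, +3 burnt (F count now 2)
Step 3: +1 fires, +2 burnt (F count now 1)
Step 4: +1 fires, +1 burnt (F count now 1)
Step 5: +0 fires, +1 burnt (F count now 0)
Fire out after step 5
Initially T: 18, now '.': 19
Total burnt (originally-T cells now '.'): 7

Answer: 7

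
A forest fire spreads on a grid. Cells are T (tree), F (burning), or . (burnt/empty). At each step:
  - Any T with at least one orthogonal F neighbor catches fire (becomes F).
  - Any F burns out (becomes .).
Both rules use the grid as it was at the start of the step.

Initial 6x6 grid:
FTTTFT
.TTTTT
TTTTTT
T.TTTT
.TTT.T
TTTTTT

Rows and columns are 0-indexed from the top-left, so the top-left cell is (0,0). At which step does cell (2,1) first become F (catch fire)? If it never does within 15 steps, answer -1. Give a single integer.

Step 1: cell (2,1)='T' (+4 fires, +2 burnt)
Step 2: cell (2,1)='T' (+5 fires, +4 burnt)
Step 3: cell (2,1)='F' (+5 fires, +5 burnt)
  -> target ignites at step 3
Step 4: cell (2,1)='.' (+4 fires, +5 burnt)
Step 5: cell (2,1)='.' (+4 fires, +4 burnt)
Step 6: cell (2,1)='.' (+3 fires, +4 burnt)
Step 7: cell (2,1)='.' (+3 fires, +3 burnt)
Step 8: cell (2,1)='.' (+1 fires, +3 burnt)
Step 9: cell (2,1)='.' (+1 fires, +1 burnt)
Step 10: cell (2,1)='.' (+0 fires, +1 burnt)
  fire out at step 10

3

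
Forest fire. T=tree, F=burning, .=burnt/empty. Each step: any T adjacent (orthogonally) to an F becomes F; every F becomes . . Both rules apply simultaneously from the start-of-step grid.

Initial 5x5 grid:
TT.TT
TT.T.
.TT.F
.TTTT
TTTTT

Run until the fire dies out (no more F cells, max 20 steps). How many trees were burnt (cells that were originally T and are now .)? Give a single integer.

Answer: 15

Derivation:
Step 1: +1 fires, +1 burnt (F count now 1)
Step 2: +2 fires, +1 burnt (F count now 2)
Step 3: +2 fires, +2 burnt (F count now 2)
Step 4: +3 fires, +2 burnt (F count now 3)
Step 5: +2 fires, +3 burnt (F count now 2)
Step 6: +2 fires, +2 burnt (F count now 2)
Step 7: +2 fires, +2 burnt (F count now 2)
Step 8: +1 fires, +2 burnt (F count now 1)
Step 9: +0 fires, +1 burnt (F count now 0)
Fire out after step 9
Initially T: 18, now '.': 22
Total burnt (originally-T cells now '.'): 15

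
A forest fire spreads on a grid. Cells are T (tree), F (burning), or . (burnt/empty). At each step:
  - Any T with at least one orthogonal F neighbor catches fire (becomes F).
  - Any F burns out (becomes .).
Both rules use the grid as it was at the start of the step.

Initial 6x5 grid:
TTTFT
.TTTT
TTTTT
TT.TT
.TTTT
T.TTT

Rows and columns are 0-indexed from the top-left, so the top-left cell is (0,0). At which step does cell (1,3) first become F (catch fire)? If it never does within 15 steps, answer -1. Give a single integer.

Step 1: cell (1,3)='F' (+3 fires, +1 burnt)
  -> target ignites at step 1
Step 2: cell (1,3)='.' (+4 fires, +3 burnt)
Step 3: cell (1,3)='.' (+5 fires, +4 burnt)
Step 4: cell (1,3)='.' (+3 fires, +5 burnt)
Step 5: cell (1,3)='.' (+5 fires, +3 burnt)
Step 6: cell (1,3)='.' (+4 fires, +5 burnt)
Step 7: cell (1,3)='.' (+0 fires, +4 burnt)
  fire out at step 7

1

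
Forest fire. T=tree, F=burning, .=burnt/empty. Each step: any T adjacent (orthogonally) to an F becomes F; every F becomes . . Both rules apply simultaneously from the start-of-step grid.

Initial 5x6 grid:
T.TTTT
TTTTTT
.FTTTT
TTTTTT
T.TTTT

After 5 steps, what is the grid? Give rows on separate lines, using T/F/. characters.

Step 1: 3 trees catch fire, 1 burn out
  T.TTTT
  TFTTTT
  ..FTTT
  TFTTTT
  T.TTTT
Step 2: 5 trees catch fire, 3 burn out
  T.TTTT
  F.FTTT
  ...FTT
  F.FTTT
  T.TTTT
Step 3: 7 trees catch fire, 5 burn out
  F.FTTT
  ...FTT
  ....FT
  ...FTT
  F.FTTT
Step 4: 5 trees catch fire, 7 burn out
  ...FTT
  ....FT
  .....F
  ....FT
  ...FTT
Step 5: 4 trees catch fire, 5 burn out
  ....FT
  .....F
  ......
  .....F
  ....FT

....FT
.....F
......
.....F
....FT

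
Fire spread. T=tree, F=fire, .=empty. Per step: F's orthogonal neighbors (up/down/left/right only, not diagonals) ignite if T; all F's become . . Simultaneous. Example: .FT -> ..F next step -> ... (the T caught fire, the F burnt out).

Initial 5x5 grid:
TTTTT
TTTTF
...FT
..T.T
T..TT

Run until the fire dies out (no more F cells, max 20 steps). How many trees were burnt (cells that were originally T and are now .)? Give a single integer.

Answer: 13

Derivation:
Step 1: +3 fires, +2 burnt (F count now 3)
Step 2: +3 fires, +3 burnt (F count now 3)
Step 3: +3 fires, +3 burnt (F count now 3)
Step 4: +3 fires, +3 burnt (F count now 3)
Step 5: +1 fires, +3 burnt (F count now 1)
Step 6: +0 fires, +1 burnt (F count now 0)
Fire out after step 6
Initially T: 15, now '.': 23
Total burnt (originally-T cells now '.'): 13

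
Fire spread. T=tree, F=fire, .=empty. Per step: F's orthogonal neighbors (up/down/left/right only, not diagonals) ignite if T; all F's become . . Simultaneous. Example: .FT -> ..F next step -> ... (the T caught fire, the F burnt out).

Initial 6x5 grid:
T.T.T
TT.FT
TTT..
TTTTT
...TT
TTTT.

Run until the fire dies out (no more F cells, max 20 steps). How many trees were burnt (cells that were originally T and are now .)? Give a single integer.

Answer: 2

Derivation:
Step 1: +1 fires, +1 burnt (F count now 1)
Step 2: +1 fires, +1 burnt (F count now 1)
Step 3: +0 fires, +1 burnt (F count now 0)
Fire out after step 3
Initially T: 20, now '.': 12
Total burnt (originally-T cells now '.'): 2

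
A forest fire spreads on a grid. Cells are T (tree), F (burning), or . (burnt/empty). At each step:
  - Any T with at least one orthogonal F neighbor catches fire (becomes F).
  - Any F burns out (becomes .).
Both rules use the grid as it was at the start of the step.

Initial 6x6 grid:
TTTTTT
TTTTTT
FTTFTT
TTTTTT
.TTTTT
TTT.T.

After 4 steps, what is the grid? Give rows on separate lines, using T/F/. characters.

Step 1: 7 trees catch fire, 2 burn out
  TTTTTT
  FTTFTT
  .FF.FT
  FTTFTT
  .TTTTT
  TTT.T.
Step 2: 10 trees catch fire, 7 burn out
  FTTFTT
  .FF.FT
  .....F
  .FF.FT
  .TTFTT
  TTT.T.
Step 3: 8 trees catch fire, 10 burn out
  .FF.FT
  .....F
  ......
  .....F
  .FF.FT
  TTT.T.
Step 4: 5 trees catch fire, 8 burn out
  .....F
  ......
  ......
  ......
  .....F
  TFF.F.

.....F
......
......
......
.....F
TFF.F.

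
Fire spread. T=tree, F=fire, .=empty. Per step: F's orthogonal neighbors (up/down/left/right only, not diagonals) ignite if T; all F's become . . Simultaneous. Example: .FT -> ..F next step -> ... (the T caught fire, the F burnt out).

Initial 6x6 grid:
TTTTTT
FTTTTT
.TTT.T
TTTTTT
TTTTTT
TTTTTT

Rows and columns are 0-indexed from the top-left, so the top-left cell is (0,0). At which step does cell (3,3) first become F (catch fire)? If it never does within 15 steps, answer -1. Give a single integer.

Step 1: cell (3,3)='T' (+2 fires, +1 burnt)
Step 2: cell (3,3)='T' (+3 fires, +2 burnt)
Step 3: cell (3,3)='T' (+4 fires, +3 burnt)
Step 4: cell (3,3)='T' (+6 fires, +4 burnt)
Step 5: cell (3,3)='F' (+6 fires, +6 burnt)
  -> target ignites at step 5
Step 6: cell (3,3)='.' (+6 fires, +6 burnt)
Step 7: cell (3,3)='.' (+3 fires, +6 burnt)
Step 8: cell (3,3)='.' (+2 fires, +3 burnt)
Step 9: cell (3,3)='.' (+1 fires, +2 burnt)
Step 10: cell (3,3)='.' (+0 fires, +1 burnt)
  fire out at step 10

5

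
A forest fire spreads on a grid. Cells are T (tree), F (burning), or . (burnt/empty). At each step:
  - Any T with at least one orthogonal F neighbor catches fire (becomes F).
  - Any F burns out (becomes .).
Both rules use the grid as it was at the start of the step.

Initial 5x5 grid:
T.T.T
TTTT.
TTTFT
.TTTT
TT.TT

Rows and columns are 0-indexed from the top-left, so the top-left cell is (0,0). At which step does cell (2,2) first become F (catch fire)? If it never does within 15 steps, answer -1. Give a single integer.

Step 1: cell (2,2)='F' (+4 fires, +1 burnt)
  -> target ignites at step 1
Step 2: cell (2,2)='.' (+5 fires, +4 burnt)
Step 3: cell (2,2)='.' (+5 fires, +5 burnt)
Step 4: cell (2,2)='.' (+2 fires, +5 burnt)
Step 5: cell (2,2)='.' (+2 fires, +2 burnt)
Step 6: cell (2,2)='.' (+0 fires, +2 burnt)
  fire out at step 6

1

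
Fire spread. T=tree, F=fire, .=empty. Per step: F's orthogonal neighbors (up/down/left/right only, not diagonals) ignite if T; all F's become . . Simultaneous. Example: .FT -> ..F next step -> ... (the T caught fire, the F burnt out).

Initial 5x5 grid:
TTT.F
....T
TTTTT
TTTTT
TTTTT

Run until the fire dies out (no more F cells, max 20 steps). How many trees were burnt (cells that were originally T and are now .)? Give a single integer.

Step 1: +1 fires, +1 burnt (F count now 1)
Step 2: +1 fires, +1 burnt (F count now 1)
Step 3: +2 fires, +1 burnt (F count now 2)
Step 4: +3 fires, +2 burnt (F count now 3)
Step 5: +3 fires, +3 burnt (F count now 3)
Step 6: +3 fires, +3 burnt (F count now 3)
Step 7: +2 fires, +3 burnt (F count now 2)
Step 8: +1 fires, +2 burnt (F count now 1)
Step 9: +0 fires, +1 burnt (F count now 0)
Fire out after step 9
Initially T: 19, now '.': 22
Total burnt (originally-T cells now '.'): 16

Answer: 16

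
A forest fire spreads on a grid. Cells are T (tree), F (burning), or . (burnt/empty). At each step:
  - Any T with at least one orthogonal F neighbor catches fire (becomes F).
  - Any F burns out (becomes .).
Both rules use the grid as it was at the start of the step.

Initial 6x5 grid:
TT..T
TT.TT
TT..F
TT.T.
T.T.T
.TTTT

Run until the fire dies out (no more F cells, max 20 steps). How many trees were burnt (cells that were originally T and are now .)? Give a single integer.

Step 1: +1 fires, +1 burnt (F count now 1)
Step 2: +2 fires, +1 burnt (F count now 2)
Step 3: +0 fires, +2 burnt (F count now 0)
Fire out after step 3
Initially T: 19, now '.': 14
Total burnt (originally-T cells now '.'): 3

Answer: 3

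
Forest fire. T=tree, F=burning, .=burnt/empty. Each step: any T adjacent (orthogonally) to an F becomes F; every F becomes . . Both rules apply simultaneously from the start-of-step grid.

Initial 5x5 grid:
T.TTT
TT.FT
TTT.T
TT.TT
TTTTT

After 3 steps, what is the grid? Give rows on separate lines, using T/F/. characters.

Step 1: 2 trees catch fire, 1 burn out
  T.TFT
  TT..F
  TTT.T
  TT.TT
  TTTTT
Step 2: 3 trees catch fire, 2 burn out
  T.F.F
  TT...
  TTT.F
  TT.TT
  TTTTT
Step 3: 1 trees catch fire, 3 burn out
  T....
  TT...
  TTT..
  TT.TF
  TTTTT

T....
TT...
TTT..
TT.TF
TTTTT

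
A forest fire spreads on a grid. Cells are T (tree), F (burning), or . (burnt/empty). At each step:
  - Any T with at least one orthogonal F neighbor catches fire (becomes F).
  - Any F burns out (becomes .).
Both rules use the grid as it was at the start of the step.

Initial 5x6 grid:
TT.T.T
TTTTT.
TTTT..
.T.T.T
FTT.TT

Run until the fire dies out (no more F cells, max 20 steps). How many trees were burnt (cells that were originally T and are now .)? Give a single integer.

Answer: 16

Derivation:
Step 1: +1 fires, +1 burnt (F count now 1)
Step 2: +2 fires, +1 burnt (F count now 2)
Step 3: +1 fires, +2 burnt (F count now 1)
Step 4: +3 fires, +1 burnt (F count now 3)
Step 5: +4 fires, +3 burnt (F count now 4)
Step 6: +3 fires, +4 burnt (F count now 3)
Step 7: +2 fires, +3 burnt (F count now 2)
Step 8: +0 fires, +2 burnt (F count now 0)
Fire out after step 8
Initially T: 20, now '.': 26
Total burnt (originally-T cells now '.'): 16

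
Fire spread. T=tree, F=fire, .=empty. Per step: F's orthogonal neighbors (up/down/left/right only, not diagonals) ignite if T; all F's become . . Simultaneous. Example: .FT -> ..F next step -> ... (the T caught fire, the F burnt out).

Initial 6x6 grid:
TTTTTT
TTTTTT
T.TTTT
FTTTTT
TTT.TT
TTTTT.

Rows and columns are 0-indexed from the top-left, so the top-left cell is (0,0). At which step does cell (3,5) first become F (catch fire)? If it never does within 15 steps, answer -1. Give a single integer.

Step 1: cell (3,5)='T' (+3 fires, +1 burnt)
Step 2: cell (3,5)='T' (+4 fires, +3 burnt)
Step 3: cell (3,5)='T' (+6 fires, +4 burnt)
Step 4: cell (3,5)='T' (+5 fires, +6 burnt)
Step 5: cell (3,5)='F' (+6 fires, +5 burnt)
  -> target ignites at step 5
Step 6: cell (3,5)='.' (+5 fires, +6 burnt)
Step 7: cell (3,5)='.' (+2 fires, +5 burnt)
Step 8: cell (3,5)='.' (+1 fires, +2 burnt)
Step 9: cell (3,5)='.' (+0 fires, +1 burnt)
  fire out at step 9

5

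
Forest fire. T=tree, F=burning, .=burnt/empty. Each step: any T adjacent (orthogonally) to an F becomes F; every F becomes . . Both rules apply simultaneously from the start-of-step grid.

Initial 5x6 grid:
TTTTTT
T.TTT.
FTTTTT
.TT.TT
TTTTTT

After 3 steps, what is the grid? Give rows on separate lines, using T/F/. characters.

Step 1: 2 trees catch fire, 1 burn out
  TTTTTT
  F.TTT.
  .FTTTT
  .TT.TT
  TTTTTT
Step 2: 3 trees catch fire, 2 burn out
  FTTTTT
  ..TTT.
  ..FTTT
  .FT.TT
  TTTTTT
Step 3: 5 trees catch fire, 3 burn out
  .FTTTT
  ..FTT.
  ...FTT
  ..F.TT
  TFTTTT

.FTTTT
..FTT.
...FTT
..F.TT
TFTTTT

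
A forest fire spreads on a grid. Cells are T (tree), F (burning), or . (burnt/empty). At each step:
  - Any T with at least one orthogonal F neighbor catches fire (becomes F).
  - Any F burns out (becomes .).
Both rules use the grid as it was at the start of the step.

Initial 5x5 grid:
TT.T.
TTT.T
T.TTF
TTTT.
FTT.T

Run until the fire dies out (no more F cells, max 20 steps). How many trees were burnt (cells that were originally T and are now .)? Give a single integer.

Answer: 15

Derivation:
Step 1: +4 fires, +2 burnt (F count now 4)
Step 2: +5 fires, +4 burnt (F count now 5)
Step 3: +3 fires, +5 burnt (F count now 3)
Step 4: +2 fires, +3 burnt (F count now 2)
Step 5: +1 fires, +2 burnt (F count now 1)
Step 6: +0 fires, +1 burnt (F count now 0)
Fire out after step 6
Initially T: 17, now '.': 23
Total burnt (originally-T cells now '.'): 15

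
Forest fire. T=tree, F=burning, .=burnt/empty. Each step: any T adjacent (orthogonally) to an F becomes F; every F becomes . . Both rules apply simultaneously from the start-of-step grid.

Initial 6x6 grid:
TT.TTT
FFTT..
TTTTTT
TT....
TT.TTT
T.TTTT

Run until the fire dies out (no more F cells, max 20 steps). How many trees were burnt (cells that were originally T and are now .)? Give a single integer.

Step 1: +5 fires, +2 burnt (F count now 5)
Step 2: +4 fires, +5 burnt (F count now 4)
Step 3: +4 fires, +4 burnt (F count now 4)
Step 4: +3 fires, +4 burnt (F count now 3)
Step 5: +2 fires, +3 burnt (F count now 2)
Step 6: +0 fires, +2 burnt (F count now 0)
Fire out after step 6
Initially T: 25, now '.': 29
Total burnt (originally-T cells now '.'): 18

Answer: 18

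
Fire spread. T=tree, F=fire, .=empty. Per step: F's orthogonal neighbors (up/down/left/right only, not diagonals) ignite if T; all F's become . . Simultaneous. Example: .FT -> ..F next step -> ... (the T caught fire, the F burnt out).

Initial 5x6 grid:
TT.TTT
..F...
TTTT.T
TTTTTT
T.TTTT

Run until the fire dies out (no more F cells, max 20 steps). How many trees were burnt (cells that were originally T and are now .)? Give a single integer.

Step 1: +1 fires, +1 burnt (F count now 1)
Step 2: +3 fires, +1 burnt (F count now 3)
Step 3: +4 fires, +3 burnt (F count now 4)
Step 4: +3 fires, +4 burnt (F count now 3)
Step 5: +3 fires, +3 burnt (F count now 3)
Step 6: +2 fires, +3 burnt (F count now 2)
Step 7: +0 fires, +2 burnt (F count now 0)
Fire out after step 7
Initially T: 21, now '.': 25
Total burnt (originally-T cells now '.'): 16

Answer: 16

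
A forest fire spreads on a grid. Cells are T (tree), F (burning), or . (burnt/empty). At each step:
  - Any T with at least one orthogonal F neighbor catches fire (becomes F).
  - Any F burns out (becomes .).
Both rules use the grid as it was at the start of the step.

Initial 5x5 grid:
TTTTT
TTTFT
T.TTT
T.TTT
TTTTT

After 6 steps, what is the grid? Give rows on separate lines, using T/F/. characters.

Step 1: 4 trees catch fire, 1 burn out
  TTTFT
  TTF.F
  T.TFT
  T.TTT
  TTTTT
Step 2: 6 trees catch fire, 4 burn out
  TTF.F
  TF...
  T.F.F
  T.TFT
  TTTTT
Step 3: 5 trees catch fire, 6 burn out
  TF...
  F....
  T....
  T.F.F
  TTTFT
Step 4: 4 trees catch fire, 5 burn out
  F....
  .....
  F....
  T....
  TTF.F
Step 5: 2 trees catch fire, 4 burn out
  .....
  .....
  .....
  F....
  TF...
Step 6: 1 trees catch fire, 2 burn out
  .....
  .....
  .....
  .....
  F....

.....
.....
.....
.....
F....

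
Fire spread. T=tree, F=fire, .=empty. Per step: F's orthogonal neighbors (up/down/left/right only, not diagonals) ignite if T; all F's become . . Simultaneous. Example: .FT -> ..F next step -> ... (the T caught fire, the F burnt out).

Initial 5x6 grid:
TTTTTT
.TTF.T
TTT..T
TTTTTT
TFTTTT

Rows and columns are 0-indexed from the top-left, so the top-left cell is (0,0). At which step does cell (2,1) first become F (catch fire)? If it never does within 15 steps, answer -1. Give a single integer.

Step 1: cell (2,1)='T' (+5 fires, +2 burnt)
Step 2: cell (2,1)='F' (+8 fires, +5 burnt)
  -> target ignites at step 2
Step 3: cell (2,1)='.' (+5 fires, +8 burnt)
Step 4: cell (2,1)='.' (+4 fires, +5 burnt)
Step 5: cell (2,1)='.' (+2 fires, +4 burnt)
Step 6: cell (2,1)='.' (+0 fires, +2 burnt)
  fire out at step 6

2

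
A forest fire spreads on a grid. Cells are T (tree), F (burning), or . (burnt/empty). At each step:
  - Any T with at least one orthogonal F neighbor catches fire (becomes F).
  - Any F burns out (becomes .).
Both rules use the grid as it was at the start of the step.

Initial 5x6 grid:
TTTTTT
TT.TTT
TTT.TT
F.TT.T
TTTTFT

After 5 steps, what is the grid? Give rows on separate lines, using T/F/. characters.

Step 1: 4 trees catch fire, 2 burn out
  TTTTTT
  TT.TTT
  FTT.TT
  ..TT.T
  FTTF.F
Step 2: 6 trees catch fire, 4 burn out
  TTTTTT
  FT.TTT
  .FT.TT
  ..TF.F
  .FF...
Step 3: 5 trees catch fire, 6 burn out
  FTTTTT
  .F.TTT
  ..F.TF
  ..F...
  ......
Step 4: 3 trees catch fire, 5 burn out
  .FTTTT
  ...TTF
  ....F.
  ......
  ......
Step 5: 3 trees catch fire, 3 burn out
  ..FTTF
  ...TF.
  ......
  ......
  ......

..FTTF
...TF.
......
......
......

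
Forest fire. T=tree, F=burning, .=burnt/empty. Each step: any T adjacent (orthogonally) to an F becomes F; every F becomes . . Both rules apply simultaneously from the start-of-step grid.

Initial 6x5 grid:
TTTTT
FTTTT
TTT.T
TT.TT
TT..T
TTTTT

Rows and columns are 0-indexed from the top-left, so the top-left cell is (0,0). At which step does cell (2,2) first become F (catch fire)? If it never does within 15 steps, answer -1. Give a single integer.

Step 1: cell (2,2)='T' (+3 fires, +1 burnt)
Step 2: cell (2,2)='T' (+4 fires, +3 burnt)
Step 3: cell (2,2)='F' (+5 fires, +4 burnt)
  -> target ignites at step 3
Step 4: cell (2,2)='.' (+4 fires, +5 burnt)
Step 5: cell (2,2)='.' (+3 fires, +4 burnt)
Step 6: cell (2,2)='.' (+2 fires, +3 burnt)
Step 7: cell (2,2)='.' (+3 fires, +2 burnt)
Step 8: cell (2,2)='.' (+1 fires, +3 burnt)
Step 9: cell (2,2)='.' (+0 fires, +1 burnt)
  fire out at step 9

3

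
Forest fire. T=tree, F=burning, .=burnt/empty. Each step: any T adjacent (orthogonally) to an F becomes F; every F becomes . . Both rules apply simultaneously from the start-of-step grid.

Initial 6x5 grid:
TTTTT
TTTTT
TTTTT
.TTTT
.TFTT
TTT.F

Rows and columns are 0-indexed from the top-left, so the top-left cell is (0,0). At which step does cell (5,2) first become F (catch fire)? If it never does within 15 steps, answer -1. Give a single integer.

Step 1: cell (5,2)='F' (+5 fires, +2 burnt)
  -> target ignites at step 1
Step 2: cell (5,2)='.' (+5 fires, +5 burnt)
Step 3: cell (5,2)='.' (+5 fires, +5 burnt)
Step 4: cell (5,2)='.' (+5 fires, +5 burnt)
Step 5: cell (5,2)='.' (+4 fires, +5 burnt)
Step 6: cell (5,2)='.' (+1 fires, +4 burnt)
Step 7: cell (5,2)='.' (+0 fires, +1 burnt)
  fire out at step 7

1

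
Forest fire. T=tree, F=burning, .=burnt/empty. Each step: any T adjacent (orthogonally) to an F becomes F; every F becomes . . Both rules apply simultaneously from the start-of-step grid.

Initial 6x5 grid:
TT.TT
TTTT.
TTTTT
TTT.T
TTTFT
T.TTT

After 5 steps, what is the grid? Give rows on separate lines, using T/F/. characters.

Step 1: 3 trees catch fire, 1 burn out
  TT.TT
  TTTT.
  TTTTT
  TTT.T
  TTF.F
  T.TFT
Step 2: 5 trees catch fire, 3 burn out
  TT.TT
  TTTT.
  TTTTT
  TTF.F
  TF...
  T.F.F
Step 3: 4 trees catch fire, 5 burn out
  TT.TT
  TTTT.
  TTFTF
  TF...
  F....
  T....
Step 4: 5 trees catch fire, 4 burn out
  TT.TT
  TTFT.
  TF.F.
  F....
  .....
  F....
Step 5: 3 trees catch fire, 5 burn out
  TT.TT
  TF.F.
  F....
  .....
  .....
  .....

TT.TT
TF.F.
F....
.....
.....
.....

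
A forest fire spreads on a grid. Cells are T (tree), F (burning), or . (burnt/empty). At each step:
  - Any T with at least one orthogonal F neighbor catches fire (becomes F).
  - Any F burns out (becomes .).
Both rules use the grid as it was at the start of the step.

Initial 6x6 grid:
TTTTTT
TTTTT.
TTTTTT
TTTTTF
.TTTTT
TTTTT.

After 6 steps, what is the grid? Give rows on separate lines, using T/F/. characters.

Step 1: 3 trees catch fire, 1 burn out
  TTTTTT
  TTTTT.
  TTTTTF
  TTTTF.
  .TTTTF
  TTTTT.
Step 2: 3 trees catch fire, 3 burn out
  TTTTTT
  TTTTT.
  TTTTF.
  TTTF..
  .TTTF.
  TTTTT.
Step 3: 5 trees catch fire, 3 burn out
  TTTTTT
  TTTTF.
  TTTF..
  TTF...
  .TTF..
  TTTTF.
Step 4: 6 trees catch fire, 5 burn out
  TTTTFT
  TTTF..
  TTF...
  TF....
  .TF...
  TTTF..
Step 5: 7 trees catch fire, 6 burn out
  TTTF.F
  TTF...
  TF....
  F.....
  .F....
  TTF...
Step 6: 4 trees catch fire, 7 burn out
  TTF...
  TF....
  F.....
  ......
  ......
  TF....

TTF...
TF....
F.....
......
......
TF....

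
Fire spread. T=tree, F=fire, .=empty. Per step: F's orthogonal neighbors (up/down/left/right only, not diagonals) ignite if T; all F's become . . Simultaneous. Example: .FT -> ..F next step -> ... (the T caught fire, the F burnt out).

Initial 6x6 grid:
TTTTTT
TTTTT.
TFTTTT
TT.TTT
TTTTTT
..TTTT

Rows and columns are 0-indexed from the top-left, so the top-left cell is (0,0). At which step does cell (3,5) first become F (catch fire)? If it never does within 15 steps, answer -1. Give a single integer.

Step 1: cell (3,5)='T' (+4 fires, +1 burnt)
Step 2: cell (3,5)='T' (+6 fires, +4 burnt)
Step 3: cell (3,5)='T' (+7 fires, +6 burnt)
Step 4: cell (3,5)='T' (+6 fires, +7 burnt)
Step 5: cell (3,5)='F' (+4 fires, +6 burnt)
  -> target ignites at step 5
Step 6: cell (3,5)='.' (+3 fires, +4 burnt)
Step 7: cell (3,5)='.' (+1 fires, +3 burnt)
Step 8: cell (3,5)='.' (+0 fires, +1 burnt)
  fire out at step 8

5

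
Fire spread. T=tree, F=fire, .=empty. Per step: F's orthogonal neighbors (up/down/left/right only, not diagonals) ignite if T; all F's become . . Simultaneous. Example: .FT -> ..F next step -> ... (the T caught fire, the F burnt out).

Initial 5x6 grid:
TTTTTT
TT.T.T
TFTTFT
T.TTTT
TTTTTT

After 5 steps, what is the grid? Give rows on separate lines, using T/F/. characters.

Step 1: 6 trees catch fire, 2 burn out
  TTTTTT
  TF.T.T
  F.FF.F
  T.TTFT
  TTTTTT
Step 2: 9 trees catch fire, 6 burn out
  TFTTTT
  F..F.F
  ......
  F.FF.F
  TTTTFT
Step 3: 8 trees catch fire, 9 burn out
  F.FFTF
  ......
  ......
  ......
  FTFF.F
Step 4: 2 trees catch fire, 8 burn out
  ....F.
  ......
  ......
  ......
  .F....
Step 5: 0 trees catch fire, 2 burn out
  ......
  ......
  ......
  ......
  ......

......
......
......
......
......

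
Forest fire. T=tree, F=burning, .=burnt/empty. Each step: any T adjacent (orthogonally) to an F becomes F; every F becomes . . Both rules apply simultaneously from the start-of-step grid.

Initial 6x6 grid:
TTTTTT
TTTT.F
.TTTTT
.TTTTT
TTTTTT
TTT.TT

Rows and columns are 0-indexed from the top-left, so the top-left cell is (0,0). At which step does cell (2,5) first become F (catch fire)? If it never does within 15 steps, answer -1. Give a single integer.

Step 1: cell (2,5)='F' (+2 fires, +1 burnt)
  -> target ignites at step 1
Step 2: cell (2,5)='.' (+3 fires, +2 burnt)
Step 3: cell (2,5)='.' (+4 fires, +3 burnt)
Step 4: cell (2,5)='.' (+6 fires, +4 burnt)
Step 5: cell (2,5)='.' (+6 fires, +6 burnt)
Step 6: cell (2,5)='.' (+4 fires, +6 burnt)
Step 7: cell (2,5)='.' (+3 fires, +4 burnt)
Step 8: cell (2,5)='.' (+2 fires, +3 burnt)
Step 9: cell (2,5)='.' (+1 fires, +2 burnt)
Step 10: cell (2,5)='.' (+0 fires, +1 burnt)
  fire out at step 10

1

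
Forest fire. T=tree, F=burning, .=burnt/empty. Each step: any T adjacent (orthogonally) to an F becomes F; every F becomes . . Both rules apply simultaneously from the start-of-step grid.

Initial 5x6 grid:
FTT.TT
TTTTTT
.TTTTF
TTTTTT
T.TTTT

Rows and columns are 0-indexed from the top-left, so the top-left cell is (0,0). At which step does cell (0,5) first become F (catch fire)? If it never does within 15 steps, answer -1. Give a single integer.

Step 1: cell (0,5)='T' (+5 fires, +2 burnt)
Step 2: cell (0,5)='F' (+7 fires, +5 burnt)
  -> target ignites at step 2
Step 3: cell (0,5)='.' (+7 fires, +7 burnt)
Step 4: cell (0,5)='.' (+3 fires, +7 burnt)
Step 5: cell (0,5)='.' (+2 fires, +3 burnt)
Step 6: cell (0,5)='.' (+1 fires, +2 burnt)
Step 7: cell (0,5)='.' (+0 fires, +1 burnt)
  fire out at step 7

2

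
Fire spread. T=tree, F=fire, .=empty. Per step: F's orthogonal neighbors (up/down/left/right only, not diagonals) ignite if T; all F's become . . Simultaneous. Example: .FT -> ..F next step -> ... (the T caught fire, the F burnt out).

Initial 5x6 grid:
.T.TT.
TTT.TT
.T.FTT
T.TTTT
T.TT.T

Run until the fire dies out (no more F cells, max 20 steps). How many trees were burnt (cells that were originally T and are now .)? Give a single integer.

Step 1: +2 fires, +1 burnt (F count now 2)
Step 2: +5 fires, +2 burnt (F count now 5)
Step 3: +4 fires, +5 burnt (F count now 4)
Step 4: +2 fires, +4 burnt (F count now 2)
Step 5: +0 fires, +2 burnt (F count now 0)
Fire out after step 5
Initially T: 20, now '.': 23
Total burnt (originally-T cells now '.'): 13

Answer: 13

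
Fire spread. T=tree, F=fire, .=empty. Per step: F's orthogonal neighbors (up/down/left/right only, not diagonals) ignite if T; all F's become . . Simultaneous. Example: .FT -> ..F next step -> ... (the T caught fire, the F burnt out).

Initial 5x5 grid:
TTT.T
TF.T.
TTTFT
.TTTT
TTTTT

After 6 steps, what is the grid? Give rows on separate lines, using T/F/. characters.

Step 1: 7 trees catch fire, 2 burn out
  TFT.T
  F..F.
  TFF.F
  .TTFT
  TTTTT
Step 2: 7 trees catch fire, 7 burn out
  F.F.T
  .....
  F....
  .FF.F
  TTTFT
Step 3: 3 trees catch fire, 7 burn out
  ....T
  .....
  .....
  .....
  TFF.F
Step 4: 1 trees catch fire, 3 burn out
  ....T
  .....
  .....
  .....
  F....
Step 5: 0 trees catch fire, 1 burn out
  ....T
  .....
  .....
  .....
  .....
Step 6: 0 trees catch fire, 0 burn out
  ....T
  .....
  .....
  .....
  .....

....T
.....
.....
.....
.....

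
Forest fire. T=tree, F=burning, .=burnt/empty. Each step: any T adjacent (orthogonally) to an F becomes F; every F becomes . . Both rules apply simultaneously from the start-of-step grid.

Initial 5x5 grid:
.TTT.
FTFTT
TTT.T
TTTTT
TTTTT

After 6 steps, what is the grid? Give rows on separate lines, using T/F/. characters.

Step 1: 5 trees catch fire, 2 burn out
  .TFT.
  .F.FT
  FTF.T
  TTTTT
  TTTTT
Step 2: 6 trees catch fire, 5 burn out
  .F.F.
  ....F
  .F..T
  FTFTT
  TTTTT
Step 3: 5 trees catch fire, 6 burn out
  .....
  .....
  ....F
  .F.FT
  FTFTT
Step 4: 3 trees catch fire, 5 burn out
  .....
  .....
  .....
  ....F
  .F.FT
Step 5: 1 trees catch fire, 3 burn out
  .....
  .....
  .....
  .....
  ....F
Step 6: 0 trees catch fire, 1 burn out
  .....
  .....
  .....
  .....
  .....

.....
.....
.....
.....
.....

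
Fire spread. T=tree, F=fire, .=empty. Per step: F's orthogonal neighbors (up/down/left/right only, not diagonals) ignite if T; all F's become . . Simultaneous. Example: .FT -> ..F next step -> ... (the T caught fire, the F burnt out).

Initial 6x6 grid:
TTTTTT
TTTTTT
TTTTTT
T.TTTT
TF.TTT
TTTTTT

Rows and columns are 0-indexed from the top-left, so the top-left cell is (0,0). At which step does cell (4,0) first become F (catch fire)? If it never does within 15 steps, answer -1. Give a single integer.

Step 1: cell (4,0)='F' (+2 fires, +1 burnt)
  -> target ignites at step 1
Step 2: cell (4,0)='.' (+3 fires, +2 burnt)
Step 3: cell (4,0)='.' (+2 fires, +3 burnt)
Step 4: cell (4,0)='.' (+4 fires, +2 burnt)
Step 5: cell (4,0)='.' (+6 fires, +4 burnt)
Step 6: cell (4,0)='.' (+6 fires, +6 burnt)
Step 7: cell (4,0)='.' (+4 fires, +6 burnt)
Step 8: cell (4,0)='.' (+3 fires, +4 burnt)
Step 9: cell (4,0)='.' (+2 fires, +3 burnt)
Step 10: cell (4,0)='.' (+1 fires, +2 burnt)
Step 11: cell (4,0)='.' (+0 fires, +1 burnt)
  fire out at step 11

1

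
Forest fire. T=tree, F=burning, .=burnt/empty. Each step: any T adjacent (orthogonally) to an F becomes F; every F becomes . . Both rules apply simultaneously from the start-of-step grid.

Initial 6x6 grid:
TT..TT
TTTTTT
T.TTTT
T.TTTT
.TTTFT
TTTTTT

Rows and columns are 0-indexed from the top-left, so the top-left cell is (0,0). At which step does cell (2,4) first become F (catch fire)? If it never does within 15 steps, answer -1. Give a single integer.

Step 1: cell (2,4)='T' (+4 fires, +1 burnt)
Step 2: cell (2,4)='F' (+6 fires, +4 burnt)
  -> target ignites at step 2
Step 3: cell (2,4)='.' (+6 fires, +6 burnt)
Step 4: cell (2,4)='.' (+5 fires, +6 burnt)
Step 5: cell (2,4)='.' (+3 fires, +5 burnt)
Step 6: cell (2,4)='.' (+1 fires, +3 burnt)
Step 7: cell (2,4)='.' (+2 fires, +1 burnt)
Step 8: cell (2,4)='.' (+2 fires, +2 burnt)
Step 9: cell (2,4)='.' (+1 fires, +2 burnt)
Step 10: cell (2,4)='.' (+0 fires, +1 burnt)
  fire out at step 10

2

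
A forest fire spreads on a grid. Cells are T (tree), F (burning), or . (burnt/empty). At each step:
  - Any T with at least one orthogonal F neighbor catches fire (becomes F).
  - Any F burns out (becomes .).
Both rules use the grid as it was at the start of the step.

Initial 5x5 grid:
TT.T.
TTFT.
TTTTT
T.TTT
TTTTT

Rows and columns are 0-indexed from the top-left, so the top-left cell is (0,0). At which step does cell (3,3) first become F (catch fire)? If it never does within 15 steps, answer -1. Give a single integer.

Step 1: cell (3,3)='T' (+3 fires, +1 burnt)
Step 2: cell (3,3)='T' (+6 fires, +3 burnt)
Step 3: cell (3,3)='F' (+5 fires, +6 burnt)
  -> target ignites at step 3
Step 4: cell (3,3)='.' (+4 fires, +5 burnt)
Step 5: cell (3,3)='.' (+2 fires, +4 burnt)
Step 6: cell (3,3)='.' (+0 fires, +2 burnt)
  fire out at step 6

3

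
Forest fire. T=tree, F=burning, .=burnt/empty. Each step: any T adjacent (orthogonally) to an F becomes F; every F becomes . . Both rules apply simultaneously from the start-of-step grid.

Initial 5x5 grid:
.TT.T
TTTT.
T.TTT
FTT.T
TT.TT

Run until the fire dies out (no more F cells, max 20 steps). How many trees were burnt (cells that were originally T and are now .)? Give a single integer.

Answer: 17

Derivation:
Step 1: +3 fires, +1 burnt (F count now 3)
Step 2: +3 fires, +3 burnt (F count now 3)
Step 3: +2 fires, +3 burnt (F count now 2)
Step 4: +3 fires, +2 burnt (F count now 3)
Step 5: +3 fires, +3 burnt (F count now 3)
Step 6: +1 fires, +3 burnt (F count now 1)
Step 7: +1 fires, +1 burnt (F count now 1)
Step 8: +1 fires, +1 burnt (F count now 1)
Step 9: +0 fires, +1 burnt (F count now 0)
Fire out after step 9
Initially T: 18, now '.': 24
Total burnt (originally-T cells now '.'): 17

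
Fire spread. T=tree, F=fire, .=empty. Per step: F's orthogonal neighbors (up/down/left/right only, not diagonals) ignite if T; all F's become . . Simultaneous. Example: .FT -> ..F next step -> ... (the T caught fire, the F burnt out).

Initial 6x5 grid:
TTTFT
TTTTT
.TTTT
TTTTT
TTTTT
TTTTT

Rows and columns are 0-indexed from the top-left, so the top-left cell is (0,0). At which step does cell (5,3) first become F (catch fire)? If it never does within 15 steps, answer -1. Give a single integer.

Step 1: cell (5,3)='T' (+3 fires, +1 burnt)
Step 2: cell (5,3)='T' (+4 fires, +3 burnt)
Step 3: cell (5,3)='T' (+5 fires, +4 burnt)
Step 4: cell (5,3)='T' (+5 fires, +5 burnt)
Step 5: cell (5,3)='F' (+4 fires, +5 burnt)
  -> target ignites at step 5
Step 6: cell (5,3)='.' (+4 fires, +4 burnt)
Step 7: cell (5,3)='.' (+2 fires, +4 burnt)
Step 8: cell (5,3)='.' (+1 fires, +2 burnt)
Step 9: cell (5,3)='.' (+0 fires, +1 burnt)
  fire out at step 9

5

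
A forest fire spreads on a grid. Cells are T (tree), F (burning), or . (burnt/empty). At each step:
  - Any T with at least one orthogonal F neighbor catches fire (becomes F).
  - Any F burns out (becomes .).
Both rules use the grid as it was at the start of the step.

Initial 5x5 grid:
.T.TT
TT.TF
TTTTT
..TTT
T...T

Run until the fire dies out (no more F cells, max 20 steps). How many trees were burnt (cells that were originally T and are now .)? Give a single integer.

Answer: 15

Derivation:
Step 1: +3 fires, +1 burnt (F count now 3)
Step 2: +3 fires, +3 burnt (F count now 3)
Step 3: +3 fires, +3 burnt (F count now 3)
Step 4: +2 fires, +3 burnt (F count now 2)
Step 5: +2 fires, +2 burnt (F count now 2)
Step 6: +2 fires, +2 burnt (F count now 2)
Step 7: +0 fires, +2 burnt (F count now 0)
Fire out after step 7
Initially T: 16, now '.': 24
Total burnt (originally-T cells now '.'): 15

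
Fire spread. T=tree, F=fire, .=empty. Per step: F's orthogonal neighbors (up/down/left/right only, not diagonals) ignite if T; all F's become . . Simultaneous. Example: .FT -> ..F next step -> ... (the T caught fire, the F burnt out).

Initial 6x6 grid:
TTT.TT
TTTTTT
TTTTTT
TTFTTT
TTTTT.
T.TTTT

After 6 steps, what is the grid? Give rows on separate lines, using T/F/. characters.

Step 1: 4 trees catch fire, 1 burn out
  TTT.TT
  TTTTTT
  TTFTTT
  TF.FTT
  TTFTT.
  T.TTTT
Step 2: 8 trees catch fire, 4 burn out
  TTT.TT
  TTFTTT
  TF.FTT
  F...FT
  TF.FT.
  T.FTTT
Step 3: 9 trees catch fire, 8 burn out
  TTF.TT
  TF.FTT
  F...FT
  .....F
  F...F.
  T..FTT
Step 4: 6 trees catch fire, 9 burn out
  TF..TT
  F...FT
  .....F
  ......
  ......
  F...FT
Step 5: 4 trees catch fire, 6 burn out
  F...FT
  .....F
  ......
  ......
  ......
  .....F
Step 6: 1 trees catch fire, 4 burn out
  .....F
  ......
  ......
  ......
  ......
  ......

.....F
......
......
......
......
......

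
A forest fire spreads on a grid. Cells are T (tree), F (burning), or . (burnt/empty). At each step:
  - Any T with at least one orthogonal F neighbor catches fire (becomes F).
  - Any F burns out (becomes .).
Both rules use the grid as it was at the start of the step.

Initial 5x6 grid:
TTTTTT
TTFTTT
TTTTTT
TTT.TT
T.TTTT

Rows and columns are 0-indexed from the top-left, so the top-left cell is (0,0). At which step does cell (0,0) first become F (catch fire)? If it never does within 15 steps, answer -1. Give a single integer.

Step 1: cell (0,0)='T' (+4 fires, +1 burnt)
Step 2: cell (0,0)='T' (+7 fires, +4 burnt)
Step 3: cell (0,0)='F' (+7 fires, +7 burnt)
  -> target ignites at step 3
Step 4: cell (0,0)='.' (+5 fires, +7 burnt)
Step 5: cell (0,0)='.' (+3 fires, +5 burnt)
Step 6: cell (0,0)='.' (+1 fires, +3 burnt)
Step 7: cell (0,0)='.' (+0 fires, +1 burnt)
  fire out at step 7

3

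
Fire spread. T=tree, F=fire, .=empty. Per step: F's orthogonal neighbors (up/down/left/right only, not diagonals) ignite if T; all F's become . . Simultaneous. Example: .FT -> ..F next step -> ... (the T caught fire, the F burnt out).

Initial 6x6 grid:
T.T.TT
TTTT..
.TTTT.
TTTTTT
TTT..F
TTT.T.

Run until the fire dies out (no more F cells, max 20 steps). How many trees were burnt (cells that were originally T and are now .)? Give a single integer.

Answer: 22

Derivation:
Step 1: +1 fires, +1 burnt (F count now 1)
Step 2: +1 fires, +1 burnt (F count now 1)
Step 3: +2 fires, +1 burnt (F count now 2)
Step 4: +2 fires, +2 burnt (F count now 2)
Step 5: +4 fires, +2 burnt (F count now 4)
Step 6: +5 fires, +4 burnt (F count now 5)
Step 7: +4 fires, +5 burnt (F count now 4)
Step 8: +2 fires, +4 burnt (F count now 2)
Step 9: +1 fires, +2 burnt (F count now 1)
Step 10: +0 fires, +1 burnt (F count now 0)
Fire out after step 10
Initially T: 25, now '.': 33
Total burnt (originally-T cells now '.'): 22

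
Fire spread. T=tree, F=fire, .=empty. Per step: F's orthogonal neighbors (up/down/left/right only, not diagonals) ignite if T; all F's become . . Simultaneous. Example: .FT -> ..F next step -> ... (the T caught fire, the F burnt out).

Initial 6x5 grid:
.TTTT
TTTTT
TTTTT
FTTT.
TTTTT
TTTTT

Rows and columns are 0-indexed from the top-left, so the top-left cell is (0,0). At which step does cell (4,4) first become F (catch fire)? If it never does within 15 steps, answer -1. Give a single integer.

Step 1: cell (4,4)='T' (+3 fires, +1 burnt)
Step 2: cell (4,4)='T' (+5 fires, +3 burnt)
Step 3: cell (4,4)='T' (+5 fires, +5 burnt)
Step 4: cell (4,4)='T' (+5 fires, +5 burnt)
Step 5: cell (4,4)='F' (+5 fires, +5 burnt)
  -> target ignites at step 5
Step 6: cell (4,4)='.' (+3 fires, +5 burnt)
Step 7: cell (4,4)='.' (+1 fires, +3 burnt)
Step 8: cell (4,4)='.' (+0 fires, +1 burnt)
  fire out at step 8

5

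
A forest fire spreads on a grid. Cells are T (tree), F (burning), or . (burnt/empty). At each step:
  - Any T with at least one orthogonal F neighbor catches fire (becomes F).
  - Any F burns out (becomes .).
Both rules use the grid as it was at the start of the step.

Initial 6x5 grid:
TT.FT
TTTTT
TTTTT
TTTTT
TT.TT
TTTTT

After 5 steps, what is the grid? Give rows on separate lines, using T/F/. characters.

Step 1: 2 trees catch fire, 1 burn out
  TT..F
  TTTFT
  TTTTT
  TTTTT
  TT.TT
  TTTTT
Step 2: 3 trees catch fire, 2 burn out
  TT...
  TTF.F
  TTTFT
  TTTTT
  TT.TT
  TTTTT
Step 3: 4 trees catch fire, 3 burn out
  TT...
  TF...
  TTF.F
  TTTFT
  TT.TT
  TTTTT
Step 4: 6 trees catch fire, 4 burn out
  TF...
  F....
  TF...
  TTF.F
  TT.FT
  TTTTT
Step 5: 5 trees catch fire, 6 burn out
  F....
  .....
  F....
  TF...
  TT..F
  TTTFT

F....
.....
F....
TF...
TT..F
TTTFT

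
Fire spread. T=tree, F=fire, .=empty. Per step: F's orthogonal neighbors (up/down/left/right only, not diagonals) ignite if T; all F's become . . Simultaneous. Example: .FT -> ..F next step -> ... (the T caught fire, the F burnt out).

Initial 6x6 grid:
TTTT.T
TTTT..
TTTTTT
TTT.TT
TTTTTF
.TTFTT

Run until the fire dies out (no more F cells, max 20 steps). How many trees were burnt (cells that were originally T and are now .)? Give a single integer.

Step 1: +6 fires, +2 burnt (F count now 6)
Step 2: +4 fires, +6 burnt (F count now 4)
Step 3: +3 fires, +4 burnt (F count now 3)
Step 4: +4 fires, +3 burnt (F count now 4)
Step 5: +4 fires, +4 burnt (F count now 4)
Step 6: +4 fires, +4 burnt (F count now 4)
Step 7: +2 fires, +4 burnt (F count now 2)
Step 8: +1 fires, +2 burnt (F count now 1)
Step 9: +0 fires, +1 burnt (F count now 0)
Fire out after step 9
Initially T: 29, now '.': 35
Total burnt (originally-T cells now '.'): 28

Answer: 28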